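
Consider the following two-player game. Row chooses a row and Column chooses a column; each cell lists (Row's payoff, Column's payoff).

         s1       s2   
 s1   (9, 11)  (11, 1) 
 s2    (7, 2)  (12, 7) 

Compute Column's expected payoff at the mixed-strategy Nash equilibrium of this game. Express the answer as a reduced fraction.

Row mixes with probability p on s1, chosen so Column is indifferent: 11p + 2(1−p) = 1p + 7(1−p) gives p = 1/3.
Column's expected payoff is 11·1/3 + 2·2/3 = 5.

5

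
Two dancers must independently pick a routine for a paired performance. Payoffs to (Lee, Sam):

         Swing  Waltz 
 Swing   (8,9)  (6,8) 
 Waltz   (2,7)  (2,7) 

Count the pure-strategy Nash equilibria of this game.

Both Swing: Lee gets 8 (best alternative 2); Sam gets 9 (best alternative 8). Neither deviates — NE.
Both Waltz is not a NE: Lee would switch to Swing (6 > 2).
No other cell survives both best-response checks, so there is 1 pure NE.

1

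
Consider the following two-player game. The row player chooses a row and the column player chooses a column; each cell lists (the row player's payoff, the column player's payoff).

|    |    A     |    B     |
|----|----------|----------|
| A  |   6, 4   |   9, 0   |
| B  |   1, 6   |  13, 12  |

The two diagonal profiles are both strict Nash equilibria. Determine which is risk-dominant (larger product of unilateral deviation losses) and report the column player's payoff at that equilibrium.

At both A: the row player loses 6 − 1 = 5 by deviating; the column player loses 4 − 0 = 4. Product = 5·4 = 20.
At both B: the row player loses 13 − 9 = 4 by deviating; the column player loses 12 − 6 = 6. Product = 4·6 = 24.
24 > 20, so both B is risk-dominant. The column player's payoff there is 12.

12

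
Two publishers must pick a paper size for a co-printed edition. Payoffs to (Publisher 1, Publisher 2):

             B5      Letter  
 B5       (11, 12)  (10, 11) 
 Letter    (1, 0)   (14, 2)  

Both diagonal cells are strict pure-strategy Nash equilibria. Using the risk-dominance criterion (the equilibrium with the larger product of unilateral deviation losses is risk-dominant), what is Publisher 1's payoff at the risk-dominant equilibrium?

11

At both B5: Publisher 1 loses 11 − 1 = 10 by deviating; Publisher 2 loses 12 − 11 = 1. Product = 10·1 = 10.
At both Letter: Publisher 1 loses 14 − 10 = 4 by deviating; Publisher 2 loses 2 − 0 = 2. Product = 4·2 = 8.
10 > 8, so both B5 is risk-dominant. Publisher 1's payoff there is 11.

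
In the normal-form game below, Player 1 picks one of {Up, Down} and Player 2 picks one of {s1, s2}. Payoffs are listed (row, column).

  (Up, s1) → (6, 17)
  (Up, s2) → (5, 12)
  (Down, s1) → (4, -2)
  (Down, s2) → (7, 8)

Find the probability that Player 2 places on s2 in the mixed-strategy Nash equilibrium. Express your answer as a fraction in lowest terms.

Player 2's mix q on s1 must make Player 1 indifferent between Up and Down.
Player 1's payoff from Up: 6q + 5(1−q). From Down: 4q + 7(1−q).
Set equal: 2q = 2(1−q) → q = 2/4 = 1/2.
Probability on s2 is 1 − 1/2 = 1/2.

1/2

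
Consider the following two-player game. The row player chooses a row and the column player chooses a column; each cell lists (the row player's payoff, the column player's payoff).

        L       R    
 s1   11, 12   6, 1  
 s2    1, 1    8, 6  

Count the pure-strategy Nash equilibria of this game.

2

(s1, L): the row player gets 11 (best alternative 1); the column player gets 12 (best alternative 1). Neither deviates — NE.
(s2, R): the row player gets 8 (best alternative 6); the column player gets 6 (best alternative 1). Neither deviates — NE.
(s2, L) is not a NE: the row player would switch to s1 (11 > 1).
No other cell survives both best-response checks, so there are 2 pure NE.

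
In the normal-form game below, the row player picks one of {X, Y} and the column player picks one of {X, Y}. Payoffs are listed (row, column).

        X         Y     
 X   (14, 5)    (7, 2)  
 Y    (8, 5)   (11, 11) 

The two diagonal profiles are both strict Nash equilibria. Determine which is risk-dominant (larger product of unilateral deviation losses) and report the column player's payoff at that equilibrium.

11

At both X: the row player loses 14 − 8 = 6 by deviating; the column player loses 5 − 2 = 3. Product = 6·3 = 18.
At both Y: the row player loses 11 − 7 = 4 by deviating; the column player loses 11 − 5 = 6. Product = 4·6 = 24.
24 > 18, so both Y is risk-dominant. The column player's payoff there is 11.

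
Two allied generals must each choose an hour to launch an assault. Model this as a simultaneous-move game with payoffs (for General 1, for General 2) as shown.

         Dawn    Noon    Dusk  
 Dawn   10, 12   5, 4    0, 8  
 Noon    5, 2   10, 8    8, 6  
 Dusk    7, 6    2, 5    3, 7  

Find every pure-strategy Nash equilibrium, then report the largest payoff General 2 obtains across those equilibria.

12

Both Dawn is a pure NE (General 1: 10 ≥ 7; General 2: 12 ≥ 8). General 2 gets 12.
Both Noon is a pure NE (General 1: 10 ≥ 5; General 2: 8 ≥ 6). General 2 gets 8.
Every other cell has a profitable deviation for at least one player. Highest of {12, 8} is 12.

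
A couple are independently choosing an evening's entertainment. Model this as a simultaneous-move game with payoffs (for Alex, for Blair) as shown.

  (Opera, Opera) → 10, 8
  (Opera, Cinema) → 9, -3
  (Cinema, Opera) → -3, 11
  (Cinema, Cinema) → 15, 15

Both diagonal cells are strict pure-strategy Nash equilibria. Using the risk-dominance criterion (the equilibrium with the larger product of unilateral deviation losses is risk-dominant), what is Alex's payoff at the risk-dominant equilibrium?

At both Opera: Alex loses 10 − (-3) = 13 by deviating; Blair loses 8 − (-3) = 11. Product = 13·11 = 143.
At both Cinema: Alex loses 15 − 9 = 6 by deviating; Blair loses 15 − 11 = 4. Product = 6·4 = 24.
143 > 24, so both Opera is risk-dominant. Alex's payoff there is 10.

10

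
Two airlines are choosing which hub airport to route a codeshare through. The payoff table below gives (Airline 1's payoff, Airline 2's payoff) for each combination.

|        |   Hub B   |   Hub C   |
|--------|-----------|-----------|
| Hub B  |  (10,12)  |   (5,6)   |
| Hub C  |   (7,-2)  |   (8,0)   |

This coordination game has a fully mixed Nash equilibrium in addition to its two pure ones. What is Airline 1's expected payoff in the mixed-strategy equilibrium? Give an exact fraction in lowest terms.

15/2

Airline 2 mixes with probability q on Hub B, chosen so Airline 1 is indifferent: 10q + 5(1−q) = 7q + 8(1−q) gives q = 1/2.
Airline 1's expected payoff (from either row, since indifferent) is 10·1/2 + 5·1/2 = 15/2.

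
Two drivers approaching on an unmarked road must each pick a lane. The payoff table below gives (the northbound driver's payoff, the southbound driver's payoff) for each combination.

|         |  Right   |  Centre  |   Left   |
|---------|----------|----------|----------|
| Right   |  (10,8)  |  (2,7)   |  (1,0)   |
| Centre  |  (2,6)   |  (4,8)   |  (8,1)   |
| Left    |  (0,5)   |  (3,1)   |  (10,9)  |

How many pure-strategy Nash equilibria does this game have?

3

Both Right: the northbound driver gets 10 (best alternative 2); the southbound driver gets 8 (best alternative 7). Neither deviates — NE.
Both Centre: the northbound driver gets 4 (best alternative 3); the southbound driver gets 8 (best alternative 6). Neither deviates — NE.
Both Left: the northbound driver gets 10 (best alternative 8); the southbound driver gets 9 (best alternative 5). Neither deviates — NE.
(Centre, Left) is not a NE: the northbound driver would switch to Left (10 > 8).
No other cell survives both best-response checks, so there are 3 pure NE.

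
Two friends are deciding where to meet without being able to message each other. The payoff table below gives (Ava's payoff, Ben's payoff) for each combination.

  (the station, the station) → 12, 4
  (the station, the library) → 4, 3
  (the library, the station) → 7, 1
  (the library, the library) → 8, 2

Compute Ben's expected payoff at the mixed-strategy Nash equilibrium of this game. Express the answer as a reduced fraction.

5/2

Ava mixes with probability p on the station, chosen so Ben is indifferent: 4p + 1(1−p) = 3p + 2(1−p) gives p = 1/2.
Ben's expected payoff is 4·1/2 + 1·1/2 = 5/2.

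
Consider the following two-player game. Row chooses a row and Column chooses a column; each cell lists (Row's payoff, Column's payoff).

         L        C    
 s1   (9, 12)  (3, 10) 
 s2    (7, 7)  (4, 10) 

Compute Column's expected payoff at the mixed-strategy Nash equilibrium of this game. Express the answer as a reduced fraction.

10

Row mixes with probability p on s1, chosen so Column is indifferent: 12p + 7(1−p) = 10p + 10(1−p) gives p = 3/5.
Column's expected payoff is 12·3/5 + 7·2/5 = 10.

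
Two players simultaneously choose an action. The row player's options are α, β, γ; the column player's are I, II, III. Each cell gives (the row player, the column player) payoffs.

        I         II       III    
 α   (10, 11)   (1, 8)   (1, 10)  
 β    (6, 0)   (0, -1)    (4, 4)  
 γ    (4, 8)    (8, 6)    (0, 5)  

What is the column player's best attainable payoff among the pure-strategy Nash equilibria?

11

(α, I) is a pure NE (the row player: 10 ≥ 6; the column player: 11 ≥ 10). The column player gets 11.
(β, III) is a pure NE (the row player: 4 ≥ 1; the column player: 4 ≥ 0). The column player gets 4.
Every other cell has a profitable deviation for at least one player. Highest of {11, 4} is 11.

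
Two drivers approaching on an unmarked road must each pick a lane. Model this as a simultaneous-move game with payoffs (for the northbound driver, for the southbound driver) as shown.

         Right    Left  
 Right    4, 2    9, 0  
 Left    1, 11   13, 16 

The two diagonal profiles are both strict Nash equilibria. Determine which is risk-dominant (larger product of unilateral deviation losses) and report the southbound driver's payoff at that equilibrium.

16

At both Right: the northbound driver loses 4 − 1 = 3 by deviating; the southbound driver loses 2 − 0 = 2. Product = 3·2 = 6.
At both Left: the northbound driver loses 13 − 9 = 4 by deviating; the southbound driver loses 16 − 11 = 5. Product = 4·5 = 20.
20 > 6, so both Left is risk-dominant. The southbound driver's payoff there is 16.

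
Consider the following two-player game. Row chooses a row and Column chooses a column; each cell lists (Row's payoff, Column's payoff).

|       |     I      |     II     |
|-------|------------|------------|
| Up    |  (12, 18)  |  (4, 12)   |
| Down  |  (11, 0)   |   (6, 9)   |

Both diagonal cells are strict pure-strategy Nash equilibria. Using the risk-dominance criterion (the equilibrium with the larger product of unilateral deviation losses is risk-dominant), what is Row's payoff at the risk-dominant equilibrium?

6

At (Up, I): Row loses 12 − 11 = 1 by deviating; Column loses 18 − 12 = 6. Product = 1·6 = 6.
At (Down, II): Row loses 6 − 4 = 2 by deviating; Column loses 9 − 0 = 9. Product = 2·9 = 18.
18 > 6, so (Down, II) is risk-dominant. Row's payoff there is 6.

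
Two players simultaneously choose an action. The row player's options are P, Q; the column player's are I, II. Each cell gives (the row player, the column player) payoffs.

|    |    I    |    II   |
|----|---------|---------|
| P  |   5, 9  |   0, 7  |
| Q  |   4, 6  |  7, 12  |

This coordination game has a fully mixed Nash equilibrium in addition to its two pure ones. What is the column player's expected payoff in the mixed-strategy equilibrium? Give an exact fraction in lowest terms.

33/4

The row player mixes with probability p on P, chosen so the column player is indifferent: 9p + 6(1−p) = 7p + 12(1−p) gives p = 3/4.
The column player's expected payoff is 9·3/4 + 6·1/4 = 33/4.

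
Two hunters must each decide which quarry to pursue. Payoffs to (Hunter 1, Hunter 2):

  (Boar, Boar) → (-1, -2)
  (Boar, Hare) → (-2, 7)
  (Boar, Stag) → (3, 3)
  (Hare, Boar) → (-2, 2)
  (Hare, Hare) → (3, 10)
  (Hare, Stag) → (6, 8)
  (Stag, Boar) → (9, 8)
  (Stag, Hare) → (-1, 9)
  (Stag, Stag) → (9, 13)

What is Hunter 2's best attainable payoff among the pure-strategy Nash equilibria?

13

Both Hare is a pure NE (Hunter 1: 3 ≥ -1; Hunter 2: 10 ≥ 8). Hunter 2 gets 10.
Both Stag is a pure NE (Hunter 1: 9 ≥ 6; Hunter 2: 13 ≥ 9). Hunter 2 gets 13.
Every other cell has a profitable deviation for at least one player. Highest of {10, 13} is 13.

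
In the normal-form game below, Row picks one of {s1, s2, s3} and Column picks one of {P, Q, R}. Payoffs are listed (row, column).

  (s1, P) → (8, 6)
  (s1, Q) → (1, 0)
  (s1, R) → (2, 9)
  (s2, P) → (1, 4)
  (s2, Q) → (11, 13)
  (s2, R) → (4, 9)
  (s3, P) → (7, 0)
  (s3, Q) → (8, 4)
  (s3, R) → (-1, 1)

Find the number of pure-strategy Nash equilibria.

1

(s2, Q): Row gets 11 (best alternative 8); Column gets 13 (best alternative 9). Neither deviates — NE.
(s1, P) is not a NE: Column would switch to R (9 > 6).
No other cell survives both best-response checks, so there is 1 pure NE.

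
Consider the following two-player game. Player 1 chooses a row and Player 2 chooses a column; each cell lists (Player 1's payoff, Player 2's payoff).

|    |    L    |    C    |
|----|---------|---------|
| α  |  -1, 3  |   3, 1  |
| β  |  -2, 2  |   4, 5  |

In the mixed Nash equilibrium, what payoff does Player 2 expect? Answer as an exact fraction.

Player 1 mixes with probability p on α, chosen so Player 2 is indifferent: 3p + 2(1−p) = 1p + 5(1−p) gives p = 3/5.
Player 2's expected payoff is 3·3/5 + 2·2/5 = 13/5.

13/5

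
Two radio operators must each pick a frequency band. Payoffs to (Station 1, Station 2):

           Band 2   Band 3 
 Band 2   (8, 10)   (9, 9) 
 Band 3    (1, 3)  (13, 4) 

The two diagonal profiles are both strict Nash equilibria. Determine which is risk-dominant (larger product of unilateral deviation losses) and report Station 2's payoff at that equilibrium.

10

At both Band 2: Station 1 loses 8 − 1 = 7 by deviating; Station 2 loses 10 − 9 = 1. Product = 7·1 = 7.
At both Band 3: Station 1 loses 13 − 9 = 4 by deviating; Station 2 loses 4 − 3 = 1. Product = 4·1 = 4.
7 > 4, so both Band 2 is risk-dominant. Station 2's payoff there is 10.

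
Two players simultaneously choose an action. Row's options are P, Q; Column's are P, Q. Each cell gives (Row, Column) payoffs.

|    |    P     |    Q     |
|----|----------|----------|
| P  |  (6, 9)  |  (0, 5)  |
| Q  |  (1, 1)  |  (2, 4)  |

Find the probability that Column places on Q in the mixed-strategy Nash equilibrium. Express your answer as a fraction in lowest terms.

Column's mix q on P must make Row indifferent between P and Q.
Row's payoff from P: 6q + 0(1−q). From Q: 1q + 2(1−q).
Set equal: 5q = 2(1−q) → q = 2/7.
Probability on Q is 1 − 2/7 = 5/7.

5/7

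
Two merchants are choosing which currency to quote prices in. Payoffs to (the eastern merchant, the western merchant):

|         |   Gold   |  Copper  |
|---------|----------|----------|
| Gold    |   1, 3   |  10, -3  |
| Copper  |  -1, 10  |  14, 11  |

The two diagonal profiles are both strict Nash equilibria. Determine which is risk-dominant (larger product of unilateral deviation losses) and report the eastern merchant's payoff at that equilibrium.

At both Gold: the eastern merchant loses 1 − (-1) = 2 by deviating; the western merchant loses 3 − (-3) = 6. Product = 2·6 = 12.
At both Copper: the eastern merchant loses 14 − 10 = 4 by deviating; the western merchant loses 11 − 10 = 1. Product = 4·1 = 4.
12 > 4, so both Gold is risk-dominant. The eastern merchant's payoff there is 1.

1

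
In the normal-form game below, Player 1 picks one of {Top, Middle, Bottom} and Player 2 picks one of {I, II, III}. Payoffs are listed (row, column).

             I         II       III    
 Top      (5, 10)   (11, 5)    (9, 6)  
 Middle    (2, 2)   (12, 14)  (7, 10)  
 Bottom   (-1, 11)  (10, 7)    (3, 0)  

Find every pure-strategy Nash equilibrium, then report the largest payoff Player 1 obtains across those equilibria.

12

(Top, I) is a pure NE (Player 1: 5 ≥ 2; Player 2: 10 ≥ 6). Player 1 gets 5.
(Middle, II) is a pure NE (Player 1: 12 ≥ 11; Player 2: 14 ≥ 10). Player 1 gets 12.
Every other cell has a profitable deviation for at least one player. Highest of {5, 12} is 12.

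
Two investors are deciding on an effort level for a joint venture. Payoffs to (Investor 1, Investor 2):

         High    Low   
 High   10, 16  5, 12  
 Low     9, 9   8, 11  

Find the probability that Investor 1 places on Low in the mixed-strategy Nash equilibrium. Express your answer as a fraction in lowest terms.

2/3

Investor 1's mix p on High must make Investor 2 indifferent between High and Low.
Investor 2's payoff from High: 16p + 9(1−p). From Low: 12p + 11(1−p).
Set equal: 4p = 2(1−p) → p = 2/6 = 1/3.
Probability on Low is 1 − 1/3 = 2/3.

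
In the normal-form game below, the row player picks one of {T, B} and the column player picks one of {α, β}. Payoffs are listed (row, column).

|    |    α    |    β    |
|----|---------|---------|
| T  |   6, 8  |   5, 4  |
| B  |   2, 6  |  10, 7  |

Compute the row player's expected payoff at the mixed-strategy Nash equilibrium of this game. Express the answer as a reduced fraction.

50/9

The column player mixes with probability q on α, chosen so the row player is indifferent: 6q + 5(1−q) = 2q + 10(1−q) gives q = 5/9.
The row player's expected payoff (from either row, since indifferent) is 6·5/9 + 5·4/9 = 50/9.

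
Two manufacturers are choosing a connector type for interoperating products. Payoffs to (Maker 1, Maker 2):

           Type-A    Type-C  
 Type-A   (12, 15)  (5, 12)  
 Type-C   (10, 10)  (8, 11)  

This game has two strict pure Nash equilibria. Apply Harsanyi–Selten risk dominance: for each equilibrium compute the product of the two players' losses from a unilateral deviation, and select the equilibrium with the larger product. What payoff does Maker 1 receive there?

At both Type-A: Maker 1 loses 12 − 10 = 2 by deviating; Maker 2 loses 15 − 12 = 3. Product = 2·3 = 6.
At both Type-C: Maker 1 loses 8 − 5 = 3 by deviating; Maker 2 loses 11 − 10 = 1. Product = 3·1 = 3.
6 > 3, so both Type-A is risk-dominant. Maker 1's payoff there is 12.

12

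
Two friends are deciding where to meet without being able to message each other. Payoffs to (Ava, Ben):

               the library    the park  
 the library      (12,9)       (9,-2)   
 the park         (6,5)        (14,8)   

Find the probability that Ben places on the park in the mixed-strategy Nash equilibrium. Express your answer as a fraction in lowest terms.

6/11

Ben's mix q on the library must make Ava indifferent between the library and the park.
Ava's payoff from the library: 12q + 9(1−q). From the park: 6q + 14(1−q).
Set equal: 6q = 5(1−q) → q = 5/11.
Probability on the park is 1 − 5/11 = 6/11.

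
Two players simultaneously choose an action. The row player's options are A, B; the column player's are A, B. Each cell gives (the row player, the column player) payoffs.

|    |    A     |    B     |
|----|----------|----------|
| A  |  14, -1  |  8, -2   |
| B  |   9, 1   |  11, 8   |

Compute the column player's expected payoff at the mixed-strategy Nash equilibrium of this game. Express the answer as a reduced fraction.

-3/4

The row player mixes with probability p on A, chosen so the column player is indifferent: (-1)p + 1(1−p) = (-2)p + 8(1−p) gives p = 7/8.
The column player's expected payoff is (-1)·7/8 + 1·1/8 = -3/4.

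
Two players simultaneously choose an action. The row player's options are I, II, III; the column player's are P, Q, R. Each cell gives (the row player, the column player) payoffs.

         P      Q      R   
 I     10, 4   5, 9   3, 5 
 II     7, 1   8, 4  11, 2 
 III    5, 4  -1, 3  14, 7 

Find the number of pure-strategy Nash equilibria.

(II, Q): the row player gets 8 (best alternative 5); the column player gets 4 (best alternative 2). Neither deviates — NE.
(III, R): the row player gets 14 (best alternative 11); the column player gets 7 (best alternative 4). Neither deviates — NE.
(I, P) is not a NE: the column player would switch to Q (9 > 4).
No other cell survives both best-response checks, so there are 2 pure NE.

2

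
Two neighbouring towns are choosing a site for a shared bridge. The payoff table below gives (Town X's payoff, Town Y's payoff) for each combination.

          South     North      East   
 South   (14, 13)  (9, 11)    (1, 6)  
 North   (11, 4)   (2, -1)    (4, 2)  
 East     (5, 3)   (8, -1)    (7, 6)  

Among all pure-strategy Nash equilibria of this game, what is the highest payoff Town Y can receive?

13

Both South is a pure NE (Town X: 14 ≥ 11; Town Y: 13 ≥ 11). Town Y gets 13.
Both East is a pure NE (Town X: 7 ≥ 4; Town Y: 6 ≥ 3). Town Y gets 6.
Every other cell has a profitable deviation for at least one player. Highest of {13, 6} is 13.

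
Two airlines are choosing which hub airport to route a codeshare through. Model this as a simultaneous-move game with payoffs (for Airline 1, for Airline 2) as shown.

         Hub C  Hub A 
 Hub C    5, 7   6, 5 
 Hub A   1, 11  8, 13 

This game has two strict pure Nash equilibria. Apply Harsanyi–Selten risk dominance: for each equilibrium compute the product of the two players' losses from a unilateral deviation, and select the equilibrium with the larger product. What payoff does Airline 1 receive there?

5

At both Hub C: Airline 1 loses 5 − 1 = 4 by deviating; Airline 2 loses 7 − 5 = 2. Product = 4·2 = 8.
At both Hub A: Airline 1 loses 8 − 6 = 2 by deviating; Airline 2 loses 13 − 11 = 2. Product = 2·2 = 4.
8 > 4, so both Hub C is risk-dominant. Airline 1's payoff there is 5.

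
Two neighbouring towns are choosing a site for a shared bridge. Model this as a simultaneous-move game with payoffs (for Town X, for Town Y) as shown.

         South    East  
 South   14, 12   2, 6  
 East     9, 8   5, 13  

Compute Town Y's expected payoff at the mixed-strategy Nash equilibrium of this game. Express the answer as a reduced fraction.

108/11

Town X mixes with probability p on South, chosen so Town Y is indifferent: 12p + 8(1−p) = 6p + 13(1−p) gives p = 5/11.
Town Y's expected payoff is 12·5/11 + 8·6/11 = 108/11.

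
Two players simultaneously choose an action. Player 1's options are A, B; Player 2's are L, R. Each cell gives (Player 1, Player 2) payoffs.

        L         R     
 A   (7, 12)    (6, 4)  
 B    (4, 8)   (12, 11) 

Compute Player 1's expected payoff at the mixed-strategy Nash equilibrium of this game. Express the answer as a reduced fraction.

Player 2 mixes with probability q on L, chosen so Player 1 is indifferent: 7q + 6(1−q) = 4q + 12(1−q) gives q = 2/3.
Player 1's expected payoff (from either row, since indifferent) is 7·2/3 + 6·1/3 = 20/3.

20/3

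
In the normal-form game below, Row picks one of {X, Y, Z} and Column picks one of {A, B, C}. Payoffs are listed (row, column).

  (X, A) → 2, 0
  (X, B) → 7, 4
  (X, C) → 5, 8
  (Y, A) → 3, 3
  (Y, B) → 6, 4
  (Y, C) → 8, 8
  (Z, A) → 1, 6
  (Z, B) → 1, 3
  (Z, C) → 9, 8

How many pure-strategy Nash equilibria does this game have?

(Z, C): Row gets 9 (best alternative 8); Column gets 8 (best alternative 6). Neither deviates — NE.
(X, A) is not a NE: Row would switch to Y (3 > 2).
No other cell survives both best-response checks, so there is 1 pure NE.

1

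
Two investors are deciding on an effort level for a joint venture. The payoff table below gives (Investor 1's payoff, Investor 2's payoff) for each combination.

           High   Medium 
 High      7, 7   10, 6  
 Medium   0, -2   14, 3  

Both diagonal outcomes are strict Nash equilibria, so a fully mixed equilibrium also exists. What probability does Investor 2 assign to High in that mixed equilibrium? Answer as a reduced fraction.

4/11

Investor 2's mix q on High must make Investor 1 indifferent between High and Medium.
Investor 1's payoff from High: 7q + 10(1−q). From Medium: 0q + 14(1−q).
Set equal: 7q = 4(1−q) → q = 4/11.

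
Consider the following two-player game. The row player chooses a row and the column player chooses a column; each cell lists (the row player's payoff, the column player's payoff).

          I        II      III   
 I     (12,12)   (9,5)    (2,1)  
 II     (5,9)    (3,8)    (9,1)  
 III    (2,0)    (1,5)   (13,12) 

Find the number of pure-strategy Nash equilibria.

Both I: the row player gets 12 (best alternative 5); the column player gets 12 (best alternative 5). Neither deviates — NE.
Both III: the row player gets 13 (best alternative 9); the column player gets 12 (best alternative 5). Neither deviates — NE.
Both II is not a NE: the row player would switch to I (9 > 3).
No other cell survives both best-response checks, so there are 2 pure NE.

2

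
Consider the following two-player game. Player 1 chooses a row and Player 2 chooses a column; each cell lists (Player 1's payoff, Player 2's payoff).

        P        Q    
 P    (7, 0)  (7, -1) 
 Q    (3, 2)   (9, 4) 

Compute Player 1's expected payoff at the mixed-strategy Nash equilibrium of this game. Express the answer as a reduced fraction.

Player 2 mixes with probability q on P, chosen so Player 1 is indifferent: 7q + 7(1−q) = 3q + 9(1−q) gives q = 1/3.
Player 1's expected payoff (from either row, since indifferent) is 7·1/3 + 7·2/3 = 7.

7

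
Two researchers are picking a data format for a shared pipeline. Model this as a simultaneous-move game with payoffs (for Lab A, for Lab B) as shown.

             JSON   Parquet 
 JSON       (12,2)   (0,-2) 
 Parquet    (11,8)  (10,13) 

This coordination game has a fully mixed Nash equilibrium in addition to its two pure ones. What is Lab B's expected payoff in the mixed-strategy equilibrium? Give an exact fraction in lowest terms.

14/3

Lab A mixes with probability p on JSON, chosen so Lab B is indifferent: 2p + 8(1−p) = (-2)p + 13(1−p) gives p = 5/9.
Lab B's expected payoff is 2·5/9 + 8·4/9 = 14/3.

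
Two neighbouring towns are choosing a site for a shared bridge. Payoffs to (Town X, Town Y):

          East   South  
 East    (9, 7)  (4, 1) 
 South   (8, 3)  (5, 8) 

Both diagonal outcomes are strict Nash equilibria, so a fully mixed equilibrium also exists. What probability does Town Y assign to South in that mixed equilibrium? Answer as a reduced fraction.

1/2

Town Y's mix q on East must make Town X indifferent between East and South.
Town X's payoff from East: 9q + 4(1−q). From South: 8q + 5(1−q).
Set equal: 1q = 1(1−q) → q = 1/2.
Probability on South is 1 − 1/2 = 1/2.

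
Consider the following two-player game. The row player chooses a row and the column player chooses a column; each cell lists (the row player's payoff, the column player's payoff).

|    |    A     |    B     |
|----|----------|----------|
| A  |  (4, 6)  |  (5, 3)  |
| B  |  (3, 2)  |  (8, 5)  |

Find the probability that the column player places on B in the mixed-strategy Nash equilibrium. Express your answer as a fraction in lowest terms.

The column player's mix q on A must make the row player indifferent between A and B.
The row player's payoff from A: 4q + 5(1−q). From B: 3q + 8(1−q).
Set equal: 1q = 3(1−q) → q = 3/4.
Probability on B is 1 − 3/4 = 1/4.

1/4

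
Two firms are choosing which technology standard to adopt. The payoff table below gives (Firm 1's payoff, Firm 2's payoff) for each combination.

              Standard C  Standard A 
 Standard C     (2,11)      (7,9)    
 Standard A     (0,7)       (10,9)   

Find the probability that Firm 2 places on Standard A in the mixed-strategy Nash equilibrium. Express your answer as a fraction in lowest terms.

Firm 2's mix q on Standard C must make Firm 1 indifferent between Standard C and Standard A.
Firm 1's payoff from Standard C: 2q + 7(1−q). From Standard A: 0q + 10(1−q).
Set equal: 2q = 3(1−q) → q = 3/5.
Probability on Standard A is 1 − 3/5 = 2/5.

2/5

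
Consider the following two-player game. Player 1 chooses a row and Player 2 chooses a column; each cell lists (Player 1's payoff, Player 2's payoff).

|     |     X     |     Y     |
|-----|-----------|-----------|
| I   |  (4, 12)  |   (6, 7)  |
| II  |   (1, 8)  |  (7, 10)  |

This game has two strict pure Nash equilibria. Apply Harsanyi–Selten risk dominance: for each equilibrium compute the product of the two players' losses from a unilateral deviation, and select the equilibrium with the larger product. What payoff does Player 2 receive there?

12

At (I, X): Player 1 loses 4 − 1 = 3 by deviating; Player 2 loses 12 − 7 = 5. Product = 3·5 = 15.
At (II, Y): Player 1 loses 7 − 6 = 1 by deviating; Player 2 loses 10 − 8 = 2. Product = 1·2 = 2.
15 > 2, so (I, X) is risk-dominant. Player 2's payoff there is 12.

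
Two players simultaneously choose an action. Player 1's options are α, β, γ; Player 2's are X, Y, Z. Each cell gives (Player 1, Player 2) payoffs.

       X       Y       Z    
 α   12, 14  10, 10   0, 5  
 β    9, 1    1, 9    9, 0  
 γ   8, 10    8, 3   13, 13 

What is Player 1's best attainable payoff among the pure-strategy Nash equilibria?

13

(α, X) is a pure NE (Player 1: 12 ≥ 9; Player 2: 14 ≥ 10). Player 1 gets 12.
(γ, Z) is a pure NE (Player 1: 13 ≥ 9; Player 2: 13 ≥ 10). Player 1 gets 13.
Every other cell has a profitable deviation for at least one player. Highest of {12, 13} is 13.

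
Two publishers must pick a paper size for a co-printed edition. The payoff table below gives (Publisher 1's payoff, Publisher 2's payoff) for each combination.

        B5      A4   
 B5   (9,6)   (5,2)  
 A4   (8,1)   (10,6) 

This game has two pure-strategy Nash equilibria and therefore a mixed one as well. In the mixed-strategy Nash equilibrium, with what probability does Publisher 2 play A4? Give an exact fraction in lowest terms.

1/6

Publisher 2's mix q on B5 must make Publisher 1 indifferent between B5 and A4.
Publisher 1's payoff from B5: 9q + 5(1−q). From A4: 8q + 10(1−q).
Set equal: 1q = 5(1−q) → q = 5/6.
Probability on A4 is 1 − 5/6 = 1/6.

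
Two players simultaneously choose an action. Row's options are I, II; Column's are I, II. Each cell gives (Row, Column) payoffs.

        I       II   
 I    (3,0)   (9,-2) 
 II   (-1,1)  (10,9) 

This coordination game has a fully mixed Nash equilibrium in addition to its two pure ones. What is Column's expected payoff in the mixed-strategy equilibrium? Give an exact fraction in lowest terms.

Row mixes with probability p on I, chosen so Column is indifferent: 0p + 1(1−p) = (-2)p + 9(1−p) gives p = 4/5.
Column's expected payoff is 0·4/5 + 1·1/5 = 1/5.

1/5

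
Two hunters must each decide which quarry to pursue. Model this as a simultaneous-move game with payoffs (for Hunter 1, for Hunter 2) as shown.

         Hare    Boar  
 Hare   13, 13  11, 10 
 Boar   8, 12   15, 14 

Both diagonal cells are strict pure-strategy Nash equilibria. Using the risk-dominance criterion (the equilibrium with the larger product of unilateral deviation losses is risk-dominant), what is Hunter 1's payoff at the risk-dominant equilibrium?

13

At both Hare: Hunter 1 loses 13 − 8 = 5 by deviating; Hunter 2 loses 13 − 10 = 3. Product = 5·3 = 15.
At both Boar: Hunter 1 loses 15 − 11 = 4 by deviating; Hunter 2 loses 14 − 12 = 2. Product = 4·2 = 8.
15 > 8, so both Hare is risk-dominant. Hunter 1's payoff there is 13.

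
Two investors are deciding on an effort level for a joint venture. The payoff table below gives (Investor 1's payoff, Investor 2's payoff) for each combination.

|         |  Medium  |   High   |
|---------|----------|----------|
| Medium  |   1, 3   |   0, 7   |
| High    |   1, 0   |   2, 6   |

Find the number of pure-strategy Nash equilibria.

Both High: Investor 1 gets 2 (best alternative 0); Investor 2 gets 6 (best alternative 0). Neither deviates — NE.
Both Medium is not a NE: Investor 2 would switch to High (7 > 3).
No other cell survives both best-response checks, so there is 1 pure NE.

1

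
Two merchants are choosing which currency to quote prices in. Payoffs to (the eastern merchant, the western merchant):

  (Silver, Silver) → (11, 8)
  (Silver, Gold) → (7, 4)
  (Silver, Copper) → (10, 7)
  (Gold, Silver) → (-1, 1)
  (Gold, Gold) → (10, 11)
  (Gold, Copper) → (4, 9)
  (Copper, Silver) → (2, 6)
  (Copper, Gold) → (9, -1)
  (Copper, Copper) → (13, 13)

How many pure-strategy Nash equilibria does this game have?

3

Both Silver: the eastern merchant gets 11 (best alternative 2); the western merchant gets 8 (best alternative 7). Neither deviates — NE.
Both Gold: the eastern merchant gets 10 (best alternative 9); the western merchant gets 11 (best alternative 9). Neither deviates — NE.
Both Copper: the eastern merchant gets 13 (best alternative 10); the western merchant gets 13 (best alternative 6). Neither deviates — NE.
(Copper, Gold) is not a NE: the eastern merchant would switch to Gold (10 > 9).
No other cell survives both best-response checks, so there are 3 pure NE.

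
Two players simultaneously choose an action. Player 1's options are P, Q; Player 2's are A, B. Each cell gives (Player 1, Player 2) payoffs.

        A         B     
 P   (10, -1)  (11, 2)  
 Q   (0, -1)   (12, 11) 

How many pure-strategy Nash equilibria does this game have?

1

(Q, B): Player 1 gets 12 (best alternative 11); Player 2 gets 11 (best alternative -1). Neither deviates — NE.
(P, A) is not a NE: Player 2 would switch to B (2 > -1).
No other cell survives both best-response checks, so there is 1 pure NE.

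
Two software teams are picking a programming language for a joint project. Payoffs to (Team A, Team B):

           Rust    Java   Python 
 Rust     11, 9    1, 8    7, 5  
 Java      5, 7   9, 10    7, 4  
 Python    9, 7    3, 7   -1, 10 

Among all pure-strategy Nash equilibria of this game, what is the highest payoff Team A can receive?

Both Rust is a pure NE (Team A: 11 ≥ 9; Team B: 9 ≥ 8). Team A gets 11.
Both Java is a pure NE (Team A: 9 ≥ 3; Team B: 10 ≥ 7). Team A gets 9.
Every other cell has a profitable deviation for at least one player. Highest of {11, 9} is 11.

11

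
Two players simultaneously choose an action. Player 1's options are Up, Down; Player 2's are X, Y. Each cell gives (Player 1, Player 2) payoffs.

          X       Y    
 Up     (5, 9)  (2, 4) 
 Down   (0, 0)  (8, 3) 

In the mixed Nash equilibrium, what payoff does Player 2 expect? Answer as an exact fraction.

Player 1 mixes with probability p on Up, chosen so Player 2 is indifferent: 9p + 0(1−p) = 4p + 3(1−p) gives p = 3/8.
Player 2's expected payoff is 9·3/8 + 0·5/8 = 27/8.

27/8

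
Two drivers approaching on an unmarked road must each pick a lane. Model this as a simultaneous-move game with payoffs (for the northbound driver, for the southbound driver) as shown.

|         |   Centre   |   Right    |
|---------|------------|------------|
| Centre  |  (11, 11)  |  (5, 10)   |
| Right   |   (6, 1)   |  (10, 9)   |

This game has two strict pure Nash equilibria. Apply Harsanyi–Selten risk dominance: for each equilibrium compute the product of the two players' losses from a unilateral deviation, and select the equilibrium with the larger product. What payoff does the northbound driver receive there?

At both Centre: the northbound driver loses 11 − 6 = 5 by deviating; the southbound driver loses 11 − 10 = 1. Product = 5·1 = 5.
At both Right: the northbound driver loses 10 − 5 = 5 by deviating; the southbound driver loses 9 − 1 = 8. Product = 5·8 = 40.
40 > 5, so both Right is risk-dominant. The northbound driver's payoff there is 10.

10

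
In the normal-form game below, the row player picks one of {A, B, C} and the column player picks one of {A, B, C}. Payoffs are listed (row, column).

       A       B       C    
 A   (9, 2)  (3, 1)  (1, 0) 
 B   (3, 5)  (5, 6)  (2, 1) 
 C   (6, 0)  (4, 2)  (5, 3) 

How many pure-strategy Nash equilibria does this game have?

3

Both A: the row player gets 9 (best alternative 6); the column player gets 2 (best alternative 1). Neither deviates — NE.
Both B: the row player gets 5 (best alternative 4); the column player gets 6 (best alternative 5). Neither deviates — NE.
Both C: the row player gets 5 (best alternative 2); the column player gets 3 (best alternative 2). Neither deviates — NE.
(C, B) is not a NE: the row player would switch to B (5 > 4).
No other cell survives both best-response checks, so there are 3 pure NE.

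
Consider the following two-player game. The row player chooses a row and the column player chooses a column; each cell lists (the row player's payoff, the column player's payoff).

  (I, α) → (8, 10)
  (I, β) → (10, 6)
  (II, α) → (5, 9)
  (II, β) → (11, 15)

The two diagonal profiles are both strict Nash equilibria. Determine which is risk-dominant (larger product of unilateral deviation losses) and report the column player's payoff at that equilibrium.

At (I, α): the row player loses 8 − 5 = 3 by deviating; the column player loses 10 − 6 = 4. Product = 3·4 = 12.
At (II, β): the row player loses 11 − 10 = 1 by deviating; the column player loses 15 − 9 = 6. Product = 1·6 = 6.
12 > 6, so (I, α) is risk-dominant. The column player's payoff there is 10.

10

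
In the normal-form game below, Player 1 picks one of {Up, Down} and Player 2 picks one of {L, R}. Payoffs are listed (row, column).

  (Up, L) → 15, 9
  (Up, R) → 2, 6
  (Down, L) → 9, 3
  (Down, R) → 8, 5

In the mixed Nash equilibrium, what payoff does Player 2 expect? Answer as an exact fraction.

27/5

Player 1 mixes with probability p on Up, chosen so Player 2 is indifferent: 9p + 3(1−p) = 6p + 5(1−p) gives p = 2/5.
Player 2's expected payoff is 9·2/5 + 3·3/5 = 27/5.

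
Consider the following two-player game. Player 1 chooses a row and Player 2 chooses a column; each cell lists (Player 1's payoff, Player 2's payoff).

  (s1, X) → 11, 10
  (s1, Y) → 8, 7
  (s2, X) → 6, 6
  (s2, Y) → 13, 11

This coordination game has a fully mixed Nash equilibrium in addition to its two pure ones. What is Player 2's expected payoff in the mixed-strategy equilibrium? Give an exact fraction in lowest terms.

Player 1 mixes with probability p on s1, chosen so Player 2 is indifferent: 10p + 6(1−p) = 7p + 11(1−p) gives p = 5/8.
Player 2's expected payoff is 10·5/8 + 6·3/8 = 17/2.

17/2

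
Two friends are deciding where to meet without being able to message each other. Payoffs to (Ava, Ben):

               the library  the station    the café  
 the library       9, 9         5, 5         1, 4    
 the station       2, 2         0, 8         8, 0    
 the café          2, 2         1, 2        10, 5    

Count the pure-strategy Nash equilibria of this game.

Both the library: Ava gets 9 (best alternative 2); Ben gets 9 (best alternative 5). Neither deviates — NE.
Both the café: Ava gets 10 (best alternative 8); Ben gets 5 (best alternative 2). Neither deviates — NE.
Both the station is not a NE: Ava would switch to the library (5 > 0).
No other cell survives both best-response checks, so there are 2 pure NE.

2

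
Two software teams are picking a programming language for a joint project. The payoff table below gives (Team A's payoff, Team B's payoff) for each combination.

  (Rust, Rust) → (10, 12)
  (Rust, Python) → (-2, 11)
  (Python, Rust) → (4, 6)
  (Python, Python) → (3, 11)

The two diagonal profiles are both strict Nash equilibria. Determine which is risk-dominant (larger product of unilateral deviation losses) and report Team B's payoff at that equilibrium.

At both Rust: Team A loses 10 − 4 = 6 by deviating; Team B loses 12 − 11 = 1. Product = 6·1 = 6.
At both Python: Team A loses 3 − (-2) = 5 by deviating; Team B loses 11 − 6 = 5. Product = 5·5 = 25.
25 > 6, so both Python is risk-dominant. Team B's payoff there is 11.

11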